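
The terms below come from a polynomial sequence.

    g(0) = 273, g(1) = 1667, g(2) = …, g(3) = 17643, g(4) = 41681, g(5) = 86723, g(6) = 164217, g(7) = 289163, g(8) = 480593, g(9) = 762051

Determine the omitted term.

Using the last 7 terms:
24038, 45042, 77494, 124946, 191430, 281458
21004, 32452, 47452, 66484, 90028
11448, 15000, 19032, 23544
3552, 4032, 4512
480, 480
Constant fifth difference = 480.
Extend backward: 3552 − 480 = 3072;  11448 − 3072 = 8376;  21004 − 8376 = 12628;  24038 − 12628 = 11410;  17643 − 11410 = 6233

6233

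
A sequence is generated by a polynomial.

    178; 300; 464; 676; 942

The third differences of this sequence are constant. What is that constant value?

6

First differences: 122, 164, 212, 266
Second differences: 42, 48, 54
Third differences: 6, 6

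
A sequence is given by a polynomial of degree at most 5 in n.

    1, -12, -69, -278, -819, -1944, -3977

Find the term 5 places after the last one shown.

Δ: -13, -57, -209, -541, -1125, -2033
Δ²: -44, -152, -332, -584, -908
Δ³: -108, -180, -252, -324
Δ⁴: -72, -72, -72
Constant fourth difference = -72, so extend:
-324 − 72 = -396;  -908 − 396 = -1304;  -2033 − 1304 = -3337;  -3977 − 3337 = -7314
-396 − 72 = -468;  -1304 − 468 = -1772;  -3337 − 1772 = -5109;  -7314 − 5109 = -12423
-468 − 72 = -540;  -1772 − 540 = -2312;  -5109 − 2312 = -7421;  -12423 − 7421 = -19844
-540 − 72 = -612;  -2312 − 612 = -2924;  -7421 − 2924 = -10345;  -19844 − 10345 = -30189
-612 − 72 = -684;  -2924 − 684 = -3608;  -10345 − 3608 = -13953;  -30189 − 13953 = -44142

-44142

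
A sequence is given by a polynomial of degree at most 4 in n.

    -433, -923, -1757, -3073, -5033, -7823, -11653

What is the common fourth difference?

-24

Δ: -490, -834, -1316, -1960, -2790, -3830
Δ²: -344, -482, -644, -830, -1040
Δ³: -138, -162, -186, -210
Δ⁴: -24, -24, -24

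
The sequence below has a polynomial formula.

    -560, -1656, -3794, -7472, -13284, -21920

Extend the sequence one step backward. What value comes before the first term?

Δ: -1096, -2138, -3678, -5812, -8636
Δ²: -1042, -1540, -2134, -2824
Δ³: -498, -594, -690
Δ⁴: -96, -96
The fourth differences are constant at -96.
Work back: -498 + 96 = -402;  -1042 + 402 = -640;  -1096 + 640 = -456;  -560 + 456 = -104

-104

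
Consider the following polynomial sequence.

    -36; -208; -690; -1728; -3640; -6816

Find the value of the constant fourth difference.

-72

Δ: -172, -482, -1038, -1912, -3176
Δ²: -310, -556, -874, -1264
Δ³: -246, -318, -390
Δ⁴: -72, -72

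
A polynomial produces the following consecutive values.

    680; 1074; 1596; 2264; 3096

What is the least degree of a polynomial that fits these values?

First differences: 394, 522, 668, 832
Second differences: 128, 146, 164
Third differences: 18, 18
The third differences are constant, so the polynomial has degree 3.

3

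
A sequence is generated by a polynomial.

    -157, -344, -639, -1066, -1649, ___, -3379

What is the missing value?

Using the first 5 terms:
Δ: -187, -295, -427, -583
Δ²: -108, -132, -156
Δ³: -24, -24
Constant third difference = -24.
Extend forward: -156 − 24 = -180;  -583 − 180 = -763;  -1649 − 763 = -2412

-2412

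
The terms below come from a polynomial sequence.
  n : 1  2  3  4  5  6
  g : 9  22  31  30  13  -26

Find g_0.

-2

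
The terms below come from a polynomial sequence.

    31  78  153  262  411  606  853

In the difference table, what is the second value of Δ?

First differences: 47, 75, 109, 149, 195, 247
Second differences: 28, 34, 40, 46, 52
Third differences: 6, 6, 6, 6

75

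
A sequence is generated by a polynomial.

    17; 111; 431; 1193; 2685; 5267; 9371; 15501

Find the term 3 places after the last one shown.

94, 320, 762, 1492, 2582, 4104, 6130
226, 442, 730, 1090, 1522, 2026
216, 288, 360, 432, 504
72, 72, 72, 72
The fourth differences are constant (72).
504 + 72 = 576;  2026 + 576 = 2602;  6130 + 2602 = 8732;  15501 + 8732 = 24233
576 + 72 = 648;  2602 + 648 = 3250;  8732 + 3250 = 11982;  24233 + 11982 = 36215
648 + 72 = 720;  3250 + 720 = 3970;  11982 + 3970 = 15952;  36215 + 15952 = 52167

52167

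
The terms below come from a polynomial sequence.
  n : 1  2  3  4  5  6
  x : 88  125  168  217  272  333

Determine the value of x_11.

728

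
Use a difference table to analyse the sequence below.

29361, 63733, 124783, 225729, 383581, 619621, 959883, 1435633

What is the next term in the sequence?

2083849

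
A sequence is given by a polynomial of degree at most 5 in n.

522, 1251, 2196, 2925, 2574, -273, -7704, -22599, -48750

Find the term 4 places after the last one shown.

729, 945, 729, -351, -2847, -7431, -14895, -26151
216, -216, -1080, -2496, -4584, -7464, -11256
-432, -864, -1416, -2088, -2880, -3792
-432, -552, -672, -792, -912
-120, -120, -120, -120
Constant fifth difference = -120, so extend:
-912 − 120 = -1032;  -3792 − 1032 = -4824;  -11256 − 4824 = -16080;  -26151 − 16080 = -42231;  -48750 − 42231 = -90981
-1032 − 120 = -1152;  -4824 − 1152 = -5976;  -16080 − 5976 = -22056;  -42231 − 22056 = -64287;  -90981 − 64287 = -155268
-1152 − 120 = -1272;  -5976 − 1272 = -7248;  -22056 − 7248 = -29304;  -64287 − 29304 = -93591;  -155268 − 93591 = -248859
-1272 − 120 = -1392;  -7248 − 1392 = -8640;  -29304 − 8640 = -37944;  -93591 − 37944 = -131535;  -248859 − 131535 = -380394

-380394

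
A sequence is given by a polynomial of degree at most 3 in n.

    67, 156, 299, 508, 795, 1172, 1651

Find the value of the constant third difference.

12

Δ: 89, 143, 209, 287, 377, 479
Δ²: 54, 66, 78, 90, 102
Δ³: 12, 12, 12, 12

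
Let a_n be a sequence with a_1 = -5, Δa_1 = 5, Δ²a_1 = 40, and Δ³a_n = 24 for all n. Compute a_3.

45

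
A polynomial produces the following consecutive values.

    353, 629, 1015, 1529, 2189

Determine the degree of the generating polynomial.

276, 386, 514, 660
110, 128, 146
18, 18
The third differences are constant, so the polynomial has degree 3.

3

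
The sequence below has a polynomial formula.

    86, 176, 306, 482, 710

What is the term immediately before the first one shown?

30

First differences: 90  130  176  228
Second differences: 40  46  52
Third differences: 6  6
The third differences are constant at 6.
Work back: 40 − 6 = 34;  90 − 34 = 56;  86 − 56 = 30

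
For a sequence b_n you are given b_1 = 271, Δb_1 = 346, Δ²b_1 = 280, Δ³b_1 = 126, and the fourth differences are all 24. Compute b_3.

Build the table forward from the leading diagonal:
Δ⁴: 24  24  24
Δ³: 126  150  174
Δ²: 280  406  556
Δ: 346  626  1032
b: 271  617  1243

1243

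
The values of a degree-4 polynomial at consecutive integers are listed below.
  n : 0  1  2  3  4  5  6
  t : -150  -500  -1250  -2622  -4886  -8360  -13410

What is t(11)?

-78470

-350  -750  -1372  -2264  -3474  -5050
-400  -622  -892  -1210  -1576
-222  -270  -318  -366
-48  -48  -48
The fourth differences are constant (-48).
-366 − 48 = -414;  -1576 − 414 = -1990;  -5050 − 1990 = -7040;  -13410 − 7040 = -20450
-414 − 48 = -462;  -1990 − 462 = -2452;  -7040 − 2452 = -9492;  -20450 − 9492 = -29942
-462 − 48 = -510;  -2452 − 510 = -2962;  -9492 − 2962 = -12454;  -29942 − 12454 = -42396
-510 − 48 = -558;  -2962 − 558 = -3520;  -12454 − 3520 = -15974;  -42396 − 15974 = -58370
-558 − 48 = -606;  -3520 − 606 = -4126;  -15974 − 4126 = -20100;  -58370 − 20100 = -78470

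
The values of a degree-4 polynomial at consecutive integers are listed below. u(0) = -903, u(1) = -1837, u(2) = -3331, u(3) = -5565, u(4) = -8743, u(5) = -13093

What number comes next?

First differences: -934, -1494, -2234, -3178, -4350
Second differences: -560, -740, -944, -1172
Third differences: -180, -204, -228
Fourth differences: -24, -24
Constant fourth difference = -24, so extend:
-228 − 24 = -252;  -1172 − 252 = -1424;  -4350 − 1424 = -5774;  -13093 − 5774 = -18867

-18867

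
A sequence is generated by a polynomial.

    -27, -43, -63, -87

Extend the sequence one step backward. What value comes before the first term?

-16  -20  -24
-4  -4
The second differences are constant at -4.
Work back: -16 + 4 = -12;  -27 + 12 = -15

-15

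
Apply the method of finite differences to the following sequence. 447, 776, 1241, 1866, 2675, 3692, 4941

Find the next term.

6446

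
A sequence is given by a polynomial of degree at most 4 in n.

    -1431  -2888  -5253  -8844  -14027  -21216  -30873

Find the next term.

-43508

-1457  -2365  -3591  -5183  -7189  -9657
-908  -1226  -1592  -2006  -2468
-318  -366  -414  -462
-48  -48  -48
Constant fourth difference = -48, so extend:
-462 − 48 = -510;  -2468 − 510 = -2978;  -9657 − 2978 = -12635;  -30873 − 12635 = -43508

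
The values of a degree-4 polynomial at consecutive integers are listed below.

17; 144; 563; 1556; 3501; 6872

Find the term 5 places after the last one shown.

Δ: 127, 419, 993, 1945, 3371
Δ²: 292, 574, 952, 1426
Δ³: 282, 378, 474
Δ⁴: 96, 96
Constant fourth difference = 96, so extend:
474 + 96 = 570;  1426 + 570 = 1996;  3371 + 1996 = 5367;  6872 + 5367 = 12239
570 + 96 = 666;  1996 + 666 = 2662;  5367 + 2662 = 8029;  12239 + 8029 = 20268
666 + 96 = 762;  2662 + 762 = 3424;  8029 + 3424 = 11453;  20268 + 11453 = 31721
762 + 96 = 858;  3424 + 858 = 4282;  11453 + 4282 = 15735;  31721 + 15735 = 47456
858 + 96 = 954;  4282 + 954 = 5236;  15735 + 5236 = 20971;  47456 + 20971 = 68427

68427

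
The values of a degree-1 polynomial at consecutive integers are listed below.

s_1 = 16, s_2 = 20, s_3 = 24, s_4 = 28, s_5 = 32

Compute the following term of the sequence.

36

D1: 4, 4, 4, 4
Constant first difference = 4, so extend:
32 + 4 = 36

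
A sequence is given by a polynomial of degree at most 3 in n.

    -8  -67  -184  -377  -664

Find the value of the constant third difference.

-18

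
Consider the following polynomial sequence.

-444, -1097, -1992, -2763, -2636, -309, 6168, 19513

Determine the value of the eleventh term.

141976

First differences: -653, -895, -771, 127, 2327, 6477, 13345
Second differences: -242, 124, 898, 2200, 4150, 6868
Third differences: 366, 774, 1302, 1950, 2718
Fourth differences: 408, 528, 648, 768
Fifth differences: 120, 120, 120
Fifth differences constant at 120.
768 + 120 = 888;  2718 + 888 = 3606;  6868 + 3606 = 10474;  13345 + 10474 = 23819;  19513 + 23819 = 43332
888 + 120 = 1008;  3606 + 1008 = 4614;  10474 + 4614 = 15088;  23819 + 15088 = 38907;  43332 + 38907 = 82239
1008 + 120 = 1128;  4614 + 1128 = 5742;  15088 + 5742 = 20830;  38907 + 20830 = 59737;  82239 + 59737 = 141976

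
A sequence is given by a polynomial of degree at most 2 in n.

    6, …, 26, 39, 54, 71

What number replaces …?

15

Using the last 4 terms:
D1: 13  15  17
D2: 2  2
Constant second difference = 2.
Extend backward: 13 − 2 = 11;  26 − 11 = 15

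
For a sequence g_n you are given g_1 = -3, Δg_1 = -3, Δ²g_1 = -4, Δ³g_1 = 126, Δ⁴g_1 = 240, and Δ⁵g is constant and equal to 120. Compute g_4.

Build the table forward from the leading diagonal:
D5: 120  120  120  120
D4: 240  360  480  600
D3: 126  366  726  1206
D2: -4  122  488  1214
D1: -3  -7  115  603
g: -3  -6  -13  102

102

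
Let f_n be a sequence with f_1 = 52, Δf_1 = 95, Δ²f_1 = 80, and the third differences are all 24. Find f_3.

322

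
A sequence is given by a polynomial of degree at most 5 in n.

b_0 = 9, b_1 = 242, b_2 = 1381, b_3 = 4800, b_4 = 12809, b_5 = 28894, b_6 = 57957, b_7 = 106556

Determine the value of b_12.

1018281

D1: 233, 1139, 3419, 8009, 16085, 29063, 48599
D2: 906, 2280, 4590, 8076, 12978, 19536
D3: 1374, 2310, 3486, 4902, 6558
D4: 936, 1176, 1416, 1656
D5: 240, 240, 240
Fifth differences constant at 240.
1656 + 240 = 1896;  6558 + 1896 = 8454;  19536 + 8454 = 27990;  48599 + 27990 = 76589;  106556 + 76589 = 183145
1896 + 240 = 2136;  8454 + 2136 = 10590;  27990 + 10590 = 38580;  76589 + 38580 = 115169;  183145 + 115169 = 298314
2136 + 240 = 2376;  10590 + 2376 = 12966;  38580 + 12966 = 51546;  115169 + 51546 = 166715;  298314 + 166715 = 465029
2376 + 240 = 2616;  12966 + 2616 = 15582;  51546 + 15582 = 67128;  166715 + 67128 = 233843;  465029 + 233843 = 698872
2616 + 240 = 2856;  15582 + 2856 = 18438;  67128 + 18438 = 85566;  233843 + 85566 = 319409;  698872 + 319409 = 1018281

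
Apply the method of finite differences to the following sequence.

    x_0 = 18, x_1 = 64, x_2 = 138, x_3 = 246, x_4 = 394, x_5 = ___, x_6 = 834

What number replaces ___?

Using the first 5 terms:
Δ: 46, 74, 108, 148
Δ²: 28, 34, 40
Δ³: 6, 6
Constant third difference = 6.
Extend forward: 40 + 6 = 46;  148 + 46 = 194;  394 + 194 = 588

588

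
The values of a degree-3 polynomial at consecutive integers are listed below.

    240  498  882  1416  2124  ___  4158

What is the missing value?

3030

Using the first 5 terms:
258, 384, 534, 708
126, 150, 174
24, 24
Constant third difference = 24.
Extend forward: 174 + 24 = 198;  708 + 198 = 906;  2124 + 906 = 3030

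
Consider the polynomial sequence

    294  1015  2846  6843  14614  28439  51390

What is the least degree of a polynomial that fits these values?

First differences: 721, 1831, 3997, 7771, 13825, 22951
Second differences: 1110, 2166, 3774, 6054, 9126
Third differences: 1056, 1608, 2280, 3072
Fourth differences: 552, 672, 792
Fifth differences: 120, 120
The fifth differences are constant, so the polynomial has degree 5.

5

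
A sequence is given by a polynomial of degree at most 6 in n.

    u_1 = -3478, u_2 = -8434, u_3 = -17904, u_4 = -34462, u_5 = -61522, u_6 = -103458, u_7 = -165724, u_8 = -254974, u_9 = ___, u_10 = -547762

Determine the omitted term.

-379182

Using the first 8 terms:
D1: -4956, -9470, -16558, -27060, -41936, -62266, -89250
D2: -4514, -7088, -10502, -14876, -20330, -26984
D3: -2574, -3414, -4374, -5454, -6654
D4: -840, -960, -1080, -1200
D5: -120, -120, -120
Constant fifth difference = -120.
Extend forward: -1200 − 120 = -1320;  -6654 − 1320 = -7974;  -26984 − 7974 = -34958;  -89250 − 34958 = -124208;  -254974 − 124208 = -379182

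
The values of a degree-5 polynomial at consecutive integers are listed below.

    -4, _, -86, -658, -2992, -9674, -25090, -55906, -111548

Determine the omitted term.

Using the last 7 terms:
-572, -2334, -6682, -15416, -30816, -55642
-1762, -4348, -8734, -15400, -24826
-2586, -4386, -6666, -9426
-1800, -2280, -2760
-480, -480
Constant fifth difference = -480.
Extend backward: -1800 + 480 = -1320;  -2586 + 1320 = -1266;  -1762 + 1266 = -496;  -572 + 496 = -76;  -86 + 76 = -10

-10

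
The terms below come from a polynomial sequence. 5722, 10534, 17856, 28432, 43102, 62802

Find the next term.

88564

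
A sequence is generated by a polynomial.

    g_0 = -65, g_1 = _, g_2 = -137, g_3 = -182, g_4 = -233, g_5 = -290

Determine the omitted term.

Using the last 4 terms:
D1: -45  -51  -57
D2: -6  -6
Constant second difference = -6.
Extend backward: -45 + 6 = -39;  -137 + 39 = -98

-98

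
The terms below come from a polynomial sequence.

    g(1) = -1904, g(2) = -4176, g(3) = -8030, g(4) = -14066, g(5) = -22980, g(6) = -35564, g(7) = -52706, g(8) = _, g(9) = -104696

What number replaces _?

Using the first 7 terms:
D1: -2272, -3854, -6036, -8914, -12584, -17142
D2: -1582, -2182, -2878, -3670, -4558
D3: -600, -696, -792, -888
D4: -96, -96, -96
Constant fourth difference = -96.
Extend forward: -888 − 96 = -984;  -4558 − 984 = -5542;  -17142 − 5542 = -22684;  -52706 − 22684 = -75390

-75390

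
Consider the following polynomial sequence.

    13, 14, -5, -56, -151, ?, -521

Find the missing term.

Using the first 5 terms:
Δ: 1  -19  -51  -95
Δ²: -20  -32  -44
Δ³: -12  -12
Constant third difference = -12.
Extend forward: -44 − 12 = -56;  -95 − 56 = -151;  -151 − 151 = -302

-302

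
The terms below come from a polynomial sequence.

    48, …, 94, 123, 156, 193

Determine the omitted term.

69

Using the last 4 terms:
Δ: 29  33  37
Δ²: 4  4
Constant second difference = 4.
Extend backward: 29 − 4 = 25;  94 − 25 = 69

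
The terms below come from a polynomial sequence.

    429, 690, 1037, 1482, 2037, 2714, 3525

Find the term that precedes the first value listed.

242

First differences: 261  347  445  555  677  811
Second differences: 86  98  110  122  134
Third differences: 12  12  12  12
The third differences are constant at 12.
Work back: 86 − 12 = 74;  261 − 74 = 187;  429 − 187 = 242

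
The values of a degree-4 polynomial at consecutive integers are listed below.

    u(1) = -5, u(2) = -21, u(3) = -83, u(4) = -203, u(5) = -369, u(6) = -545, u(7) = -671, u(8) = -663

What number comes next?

-413

-16 , -62 , -120 , -166 , -176 , -126 , 8
-46 , -58 , -46 , -10 , 50 , 134
-12 , 12 , 36 , 60 , 84
24 , 24 , 24 , 24
The fourth differences are constant (24).
84 + 24 = 108;  134 + 108 = 242;  8 + 242 = 250;  -663 + 250 = -413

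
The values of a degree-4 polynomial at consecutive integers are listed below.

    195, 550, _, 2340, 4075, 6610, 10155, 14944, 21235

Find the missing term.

1219

Using the last 6 terms:
1735, 2535, 3545, 4789, 6291
800, 1010, 1244, 1502
210, 234, 258
24, 24
Constant fourth difference = 24.
Extend backward: 210 − 24 = 186;  800 − 186 = 614;  1735 − 614 = 1121;  2340 − 1121 = 1219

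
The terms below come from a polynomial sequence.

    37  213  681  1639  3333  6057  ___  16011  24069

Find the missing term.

10153

Using the first 6 terms:
D1: 176  468  958  1694  2724
D2: 292  490  736  1030
D3: 198  246  294
D4: 48  48
Constant fourth difference = 48.
Extend forward: 294 + 48 = 342;  1030 + 342 = 1372;  2724 + 1372 = 4096;  6057 + 4096 = 10153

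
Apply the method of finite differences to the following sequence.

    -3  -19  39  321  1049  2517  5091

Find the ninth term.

-16  58  282  728  1468  2574
74  224  446  740  1106
150  222  294  366
72  72  72
Constant fourth difference = 72, so extend:
366 + 72 = 438;  1106 + 438 = 1544;  2574 + 1544 = 4118;  5091 + 4118 = 9209
438 + 72 = 510;  1544 + 510 = 2054;  4118 + 2054 = 6172;  9209 + 6172 = 15381

15381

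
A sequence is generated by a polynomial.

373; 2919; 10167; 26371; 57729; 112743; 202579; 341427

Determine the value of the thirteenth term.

Δ: 2546, 7248, 16204, 31358, 55014, 89836, 138848
Δ²: 4702, 8956, 15154, 23656, 34822, 49012
Δ³: 4254, 6198, 8502, 11166, 14190
Δ⁴: 1944, 2304, 2664, 3024
Δ⁵: 360, 360, 360
Fifth differences constant at 360.
3024 + 360 = 3384;  14190 + 3384 = 17574;  49012 + 17574 = 66586;  138848 + 66586 = 205434;  341427 + 205434 = 546861
3384 + 360 = 3744;  17574 + 3744 = 21318;  66586 + 21318 = 87904;  205434 + 87904 = 293338;  546861 + 293338 = 840199
3744 + 360 = 4104;  21318 + 4104 = 25422;  87904 + 25422 = 113326;  293338 + 113326 = 406664;  840199 + 406664 = 1246863
4104 + 360 = 4464;  25422 + 4464 = 29886;  113326 + 29886 = 143212;  406664 + 143212 = 549876;  1246863 + 549876 = 1796739
4464 + 360 = 4824;  29886 + 4824 = 34710;  143212 + 34710 = 177922;  549876 + 177922 = 727798;  1796739 + 727798 = 2524537

2524537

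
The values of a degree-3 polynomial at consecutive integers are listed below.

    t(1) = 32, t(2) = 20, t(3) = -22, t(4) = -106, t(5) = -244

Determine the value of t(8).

-1102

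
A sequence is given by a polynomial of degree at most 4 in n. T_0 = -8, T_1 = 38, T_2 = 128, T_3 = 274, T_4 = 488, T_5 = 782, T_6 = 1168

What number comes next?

D1: 46 , 90 , 146 , 214 , 294 , 386
D2: 44 , 56 , 68 , 80 , 92
D3: 12 , 12 , 12 , 12
The third differences are constant (12).
92 + 12 = 104;  386 + 104 = 490;  1168 + 490 = 1658

1658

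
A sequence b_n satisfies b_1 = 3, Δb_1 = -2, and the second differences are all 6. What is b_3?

Build the table forward from the leading diagonal:
Δ²: 6, 6, 6
Δ: -2, 4, 10
b: 3, 1, 5

5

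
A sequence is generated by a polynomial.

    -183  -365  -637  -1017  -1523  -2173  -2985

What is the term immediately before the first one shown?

-73

First differences: -182  -272  -380  -506  -650  -812
Second differences: -90  -108  -126  -144  -162
Third differences: -18  -18  -18  -18
The third differences are constant at -18.
Work back: -90 + 18 = -72;  -182 + 72 = -110;  -183 + 110 = -73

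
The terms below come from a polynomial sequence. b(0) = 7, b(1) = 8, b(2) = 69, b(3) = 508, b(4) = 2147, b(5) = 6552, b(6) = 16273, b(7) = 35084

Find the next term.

D1: 1 , 61 , 439 , 1639 , 4405 , 9721 , 18811
D2: 60 , 378 , 1200 , 2766 , 5316 , 9090
D3: 318 , 822 , 1566 , 2550 , 3774
D4: 504 , 744 , 984 , 1224
D5: 240 , 240 , 240
Fifth differences constant at 240.
1224 + 240 = 1464;  3774 + 1464 = 5238;  9090 + 5238 = 14328;  18811 + 14328 = 33139;  35084 + 33139 = 68223

68223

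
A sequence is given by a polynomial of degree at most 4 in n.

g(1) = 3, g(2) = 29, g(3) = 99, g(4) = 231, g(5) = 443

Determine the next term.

D1: 26 , 70 , 132 , 212
D2: 44 , 62 , 80
D3: 18 , 18
Third differences constant at 18.
80 + 18 = 98;  212 + 98 = 310;  443 + 310 = 753

753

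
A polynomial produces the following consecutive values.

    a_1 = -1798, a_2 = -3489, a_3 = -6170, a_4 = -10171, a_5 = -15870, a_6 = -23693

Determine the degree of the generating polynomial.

4

First differences: -1691, -2681, -4001, -5699, -7823
Second differences: -990, -1320, -1698, -2124
Third differences: -330, -378, -426
Fourth differences: -48, -48
The fourth differences are constant, so the polynomial has degree 4.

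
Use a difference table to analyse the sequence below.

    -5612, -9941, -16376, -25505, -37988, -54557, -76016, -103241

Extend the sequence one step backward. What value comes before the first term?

D1: -4329  -6435  -9129  -12483  -16569  -21459  -27225
D2: -2106  -2694  -3354  -4086  -4890  -5766
D3: -588  -660  -732  -804  -876
D4: -72  -72  -72  -72
The fourth differences are constant at -72.
Work back: -588 + 72 = -516;  -2106 + 516 = -1590;  -4329 + 1590 = -2739;  -5612 + 2739 = -2873

-2873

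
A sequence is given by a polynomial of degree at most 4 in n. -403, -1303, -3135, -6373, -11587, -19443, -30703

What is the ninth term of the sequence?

-66963

D1: -900 , -1832 , -3238 , -5214 , -7856 , -11260
D2: -932 , -1406 , -1976 , -2642 , -3404
D3: -474 , -570 , -666 , -762
D4: -96 , -96 , -96
Constant fourth difference = -96, so extend:
-762 − 96 = -858;  -3404 − 858 = -4262;  -11260 − 4262 = -15522;  -30703 − 15522 = -46225
-858 − 96 = -954;  -4262 − 954 = -5216;  -15522 − 5216 = -20738;  -46225 − 20738 = -66963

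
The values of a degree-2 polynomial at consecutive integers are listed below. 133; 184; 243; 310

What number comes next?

D1: 51 , 59 , 67
D2: 8 , 8
The second differences are constant (8).
67 + 8 = 75;  310 + 75 = 385

385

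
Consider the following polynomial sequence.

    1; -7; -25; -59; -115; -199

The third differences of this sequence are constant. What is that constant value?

-6

Δ: -8, -18, -34, -56, -84
Δ²: -10, -16, -22, -28
Δ³: -6, -6, -6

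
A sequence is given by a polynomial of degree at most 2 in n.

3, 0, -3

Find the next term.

-6

D1: -3, -3
First differences constant at -3.
-3 − 3 = -6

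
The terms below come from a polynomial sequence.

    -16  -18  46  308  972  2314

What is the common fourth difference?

D1: -2, 64, 262, 664, 1342
D2: 66, 198, 402, 678
D3: 132, 204, 276
D4: 72, 72

72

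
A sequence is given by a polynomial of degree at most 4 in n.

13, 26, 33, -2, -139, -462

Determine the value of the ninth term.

13, 7, -35, -137, -323
-6, -42, -102, -186
-36, -60, -84
-24, -24
The fourth differences are constant (-24).
-84 − 24 = -108;  -186 − 108 = -294;  -323 − 294 = -617;  -462 − 617 = -1079
-108 − 24 = -132;  -294 − 132 = -426;  -617 − 426 = -1043;  -1079 − 1043 = -2122
-132 − 24 = -156;  -426 − 156 = -582;  -1043 − 582 = -1625;  -2122 − 1625 = -3747

-3747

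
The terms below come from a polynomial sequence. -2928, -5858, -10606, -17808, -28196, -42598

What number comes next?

Δ: -2930, -4748, -7202, -10388, -14402
Δ²: -1818, -2454, -3186, -4014
Δ³: -636, -732, -828
Δ⁴: -96, -96
The fourth differences are constant (-96).
-828 − 96 = -924;  -4014 − 924 = -4938;  -14402 − 4938 = -19340;  -42598 − 19340 = -61938

-61938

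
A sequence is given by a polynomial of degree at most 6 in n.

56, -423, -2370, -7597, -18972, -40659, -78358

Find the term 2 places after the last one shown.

First differences: -479  -1947  -5227  -11375  -21687  -37699
Second differences: -1468  -3280  -6148  -10312  -16012
Third differences: -1812  -2868  -4164  -5700
Fourth differences: -1056  -1296  -1536
Fifth differences: -240  -240
Constant fifth difference = -240, so extend:
-1536 − 240 = -1776;  -5700 − 1776 = -7476;  -16012 − 7476 = -23488;  -37699 − 23488 = -61187;  -78358 − 61187 = -139545
-1776 − 240 = -2016;  -7476 − 2016 = -9492;  -23488 − 9492 = -32980;  -61187 − 32980 = -94167;  -139545 − 94167 = -233712

-233712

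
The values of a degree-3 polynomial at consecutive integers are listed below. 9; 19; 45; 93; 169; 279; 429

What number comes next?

First differences: 10, 26, 48, 76, 110, 150
Second differences: 16, 22, 28, 34, 40
Third differences: 6, 6, 6, 6
The third differences are constant (6).
40 + 6 = 46;  150 + 46 = 196;  429 + 196 = 625

625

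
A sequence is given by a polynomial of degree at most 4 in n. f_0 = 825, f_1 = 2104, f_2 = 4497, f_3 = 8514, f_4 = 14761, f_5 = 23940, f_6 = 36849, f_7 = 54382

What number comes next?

77529

1279, 2393, 4017, 6247, 9179, 12909, 17533
1114, 1624, 2230, 2932, 3730, 4624
510, 606, 702, 798, 894
96, 96, 96, 96
Constant fourth difference = 96, so extend:
894 + 96 = 990;  4624 + 990 = 5614;  17533 + 5614 = 23147;  54382 + 23147 = 77529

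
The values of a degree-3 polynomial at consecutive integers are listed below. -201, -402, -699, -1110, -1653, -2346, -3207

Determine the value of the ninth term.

D1: -201 , -297 , -411 , -543 , -693 , -861
D2: -96 , -114 , -132 , -150 , -168
D3: -18 , -18 , -18 , -18
Constant third difference = -18, so extend:
-168 − 18 = -186;  -861 − 186 = -1047;  -3207 − 1047 = -4254
-186 − 18 = -204;  -1047 − 204 = -1251;  -4254 − 1251 = -5505

-5505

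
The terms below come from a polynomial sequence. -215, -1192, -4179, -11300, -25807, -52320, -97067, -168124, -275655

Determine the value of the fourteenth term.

-1892560

First differences: -977  -2987  -7121  -14507  -26513  -44747  -71057  -107531
Second differences: -2010  -4134  -7386  -12006  -18234  -26310  -36474
Third differences: -2124  -3252  -4620  -6228  -8076  -10164
Fourth differences: -1128  -1368  -1608  -1848  -2088
Fifth differences: -240  -240  -240  -240
The fifth differences are constant (-240).
-2088 − 240 = -2328;  -10164 − 2328 = -12492;  -36474 − 12492 = -48966;  -107531 − 48966 = -156497;  -275655 − 156497 = -432152
-2328 − 240 = -2568;  -12492 − 2568 = -15060;  -48966 − 15060 = -64026;  -156497 − 64026 = -220523;  -432152 − 220523 = -652675
-2568 − 240 = -2808;  -15060 − 2808 = -17868;  -64026 − 17868 = -81894;  -220523 − 81894 = -302417;  -652675 − 302417 = -955092
-2808 − 240 = -3048;  -17868 − 3048 = -20916;  -81894 − 20916 = -102810;  -302417 − 102810 = -405227;  -955092 − 405227 = -1360319
-3048 − 240 = -3288;  -20916 − 3288 = -24204;  -102810 − 24204 = -127014;  -405227 − 127014 = -532241;  -1360319 − 532241 = -1892560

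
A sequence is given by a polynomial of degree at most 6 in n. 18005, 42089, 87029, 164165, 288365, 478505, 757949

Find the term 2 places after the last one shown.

D1: 24084, 44940, 77136, 124200, 190140, 279444
D2: 20856, 32196, 47064, 65940, 89304
D3: 11340, 14868, 18876, 23364
D4: 3528, 4008, 4488
D5: 480, 480
The fifth differences are constant (480).
4488 + 480 = 4968;  23364 + 4968 = 28332;  89304 + 28332 = 117636;  279444 + 117636 = 397080;  757949 + 397080 = 1155029
4968 + 480 = 5448;  28332 + 5448 = 33780;  117636 + 33780 = 151416;  397080 + 151416 = 548496;  1155029 + 548496 = 1703525

1703525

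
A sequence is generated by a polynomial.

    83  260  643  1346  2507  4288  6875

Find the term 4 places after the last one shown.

D1: 177 , 383 , 703 , 1161 , 1781 , 2587
D2: 206 , 320 , 458 , 620 , 806
D3: 114 , 138 , 162 , 186
D4: 24 , 24 , 24
The fourth differences are constant (24).
186 + 24 = 210;  806 + 210 = 1016;  2587 + 1016 = 3603;  6875 + 3603 = 10478
210 + 24 = 234;  1016 + 234 = 1250;  3603 + 1250 = 4853;  10478 + 4853 = 15331
234 + 24 = 258;  1250 + 258 = 1508;  4853 + 1508 = 6361;  15331 + 6361 = 21692
258 + 24 = 282;  1508 + 282 = 1790;  6361 + 1790 = 8151;  21692 + 8151 = 29843

29843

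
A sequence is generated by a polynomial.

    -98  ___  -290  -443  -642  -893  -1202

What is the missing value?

-177

Using the last 5 terms:
D1: -153, -199, -251, -309
D2: -46, -52, -58
D3: -6, -6
Constant third difference = -6.
Extend backward: -46 + 6 = -40;  -153 + 40 = -113;  -290 + 113 = -177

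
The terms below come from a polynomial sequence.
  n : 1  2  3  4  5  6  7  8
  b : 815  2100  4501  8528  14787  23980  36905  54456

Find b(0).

232

Δ: 1285  2401  4027  6259  9193  12925  17551
Δ²: 1116  1626  2232  2934  3732  4626
Δ³: 510  606  702  798  894
Δ⁴: 96  96  96  96
The fourth differences are constant at 96.
Work back: 510 − 96 = 414;  1116 − 414 = 702;  1285 − 702 = 583;  815 − 583 = 232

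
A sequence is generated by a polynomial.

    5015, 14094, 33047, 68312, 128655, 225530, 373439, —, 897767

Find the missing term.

590292

Using the first 7 terms:
First differences: 9079  18953  35265  60343  96875  147909
Second differences: 9874  16312  25078  36532  51034
Third differences: 6438  8766  11454  14502
Fourth differences: 2328  2688  3048
Fifth differences: 360  360
Constant fifth difference = 360.
Extend forward: 3048 + 360 = 3408;  14502 + 3408 = 17910;  51034 + 17910 = 68944;  147909 + 68944 = 216853;  373439 + 216853 = 590292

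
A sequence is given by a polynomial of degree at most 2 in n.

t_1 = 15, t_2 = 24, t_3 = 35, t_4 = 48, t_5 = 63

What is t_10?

D1: 9  11  13  15
D2: 2  2  2
Constant second difference = 2, so extend:
15 + 2 = 17;  63 + 17 = 80
17 + 2 = 19;  80 + 19 = 99
19 + 2 = 21;  99 + 21 = 120
21 + 2 = 23;  120 + 23 = 143
23 + 2 = 25;  143 + 25 = 168

168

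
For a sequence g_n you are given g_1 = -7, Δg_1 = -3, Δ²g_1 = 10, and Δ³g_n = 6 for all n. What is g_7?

245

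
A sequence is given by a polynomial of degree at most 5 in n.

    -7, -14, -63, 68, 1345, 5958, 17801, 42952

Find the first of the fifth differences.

480

First differences: -7, -49, 131, 1277, 4613, 11843, 25151
Second differences: -42, 180, 1146, 3336, 7230, 13308
Third differences: 222, 966, 2190, 3894, 6078
Fourth differences: 744, 1224, 1704, 2184
Fifth differences: 480, 480, 480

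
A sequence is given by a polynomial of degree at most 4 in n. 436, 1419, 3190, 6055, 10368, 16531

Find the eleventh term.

92526

D1: 983  1771  2865  4313  6163
D2: 788  1094  1448  1850
D3: 306  354  402
D4: 48  48
Constant fourth difference = 48, so extend:
402 + 48 = 450;  1850 + 450 = 2300;  6163 + 2300 = 8463;  16531 + 8463 = 24994
450 + 48 = 498;  2300 + 498 = 2798;  8463 + 2798 = 11261;  24994 + 11261 = 36255
498 + 48 = 546;  2798 + 546 = 3344;  11261 + 3344 = 14605;  36255 + 14605 = 50860
546 + 48 = 594;  3344 + 594 = 3938;  14605 + 3938 = 18543;  50860 + 18543 = 69403
594 + 48 = 642;  3938 + 642 = 4580;  18543 + 4580 = 23123;  69403 + 23123 = 92526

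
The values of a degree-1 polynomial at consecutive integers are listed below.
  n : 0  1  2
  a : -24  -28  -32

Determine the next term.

First differences: -4 , -4
First differences constant at -4.
-32 − 4 = -36

-36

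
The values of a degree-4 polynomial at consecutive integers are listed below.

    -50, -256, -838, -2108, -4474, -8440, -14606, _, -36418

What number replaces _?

Using the first 7 terms:
Δ: -206  -582  -1270  -2366  -3966  -6166
Δ²: -376  -688  -1096  -1600  -2200
Δ³: -312  -408  -504  -600
Δ⁴: -96  -96  -96
Constant fourth difference = -96.
Extend forward: -600 − 96 = -696;  -2200 − 696 = -2896;  -6166 − 2896 = -9062;  -14606 − 9062 = -23668

-23668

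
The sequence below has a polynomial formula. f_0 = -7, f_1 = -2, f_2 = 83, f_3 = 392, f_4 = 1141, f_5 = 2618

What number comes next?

5, 85, 309, 749, 1477
80, 224, 440, 728
144, 216, 288
72, 72
Constant fourth difference = 72, so extend:
288 + 72 = 360;  728 + 360 = 1088;  1477 + 1088 = 2565;  2618 + 2565 = 5183

5183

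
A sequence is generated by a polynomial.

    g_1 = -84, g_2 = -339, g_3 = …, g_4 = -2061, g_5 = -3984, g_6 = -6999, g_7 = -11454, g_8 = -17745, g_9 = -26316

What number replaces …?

Using the last 6 terms:
First differences: -1923  -3015  -4455  -6291  -8571
Second differences: -1092  -1440  -1836  -2280
Third differences: -348  -396  -444
Fourth differences: -48  -48
Constant fourth difference = -48.
Extend backward: -348 + 48 = -300;  -1092 + 300 = -792;  -1923 + 792 = -1131;  -2061 + 1131 = -930

-930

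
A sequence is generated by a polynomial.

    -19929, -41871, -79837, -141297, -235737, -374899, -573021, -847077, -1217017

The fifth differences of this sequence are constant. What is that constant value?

First differences: -21942, -37966, -61460, -94440, -139162, -198122, -274056, -369940
Second differences: -16024, -23494, -32980, -44722, -58960, -75934, -95884
Third differences: -7470, -9486, -11742, -14238, -16974, -19950
Fourth differences: -2016, -2256, -2496, -2736, -2976
Fifth differences: -240, -240, -240, -240

-240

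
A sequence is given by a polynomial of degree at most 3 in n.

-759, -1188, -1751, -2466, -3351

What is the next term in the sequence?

-4424

-429, -563, -715, -885
-134, -152, -170
-18, -18
Constant third difference = -18, so extend:
-170 − 18 = -188;  -885 − 188 = -1073;  -3351 − 1073 = -4424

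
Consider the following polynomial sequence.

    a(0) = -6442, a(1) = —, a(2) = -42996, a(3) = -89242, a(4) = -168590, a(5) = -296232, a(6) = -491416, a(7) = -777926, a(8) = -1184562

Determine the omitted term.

Using the last 7 terms:
Δ: -46246, -79348, -127642, -195184, -286510, -406636
Δ²: -33102, -48294, -67542, -91326, -120126
Δ³: -15192, -19248, -23784, -28800
Δ⁴: -4056, -4536, -5016
Δ⁵: -480, -480
Constant fifth difference = -480.
Extend backward: -4056 + 480 = -3576;  -15192 + 3576 = -11616;  -33102 + 11616 = -21486;  -46246 + 21486 = -24760;  -42996 + 24760 = -18236

-18236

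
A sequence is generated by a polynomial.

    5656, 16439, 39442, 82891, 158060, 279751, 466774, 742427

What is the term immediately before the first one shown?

1435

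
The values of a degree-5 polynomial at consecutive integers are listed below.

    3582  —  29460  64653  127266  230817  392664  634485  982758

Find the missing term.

Using the last 7 terms:
Δ: 35193  62613  103551  161847  241821  348273
Δ²: 27420  40938  58296  79974  106452
Δ³: 13518  17358  21678  26478
Δ⁴: 3840  4320  4800
Δ⁵: 480  480
Constant fifth difference = 480.
Extend backward: 3840 − 480 = 3360;  13518 − 3360 = 10158;  27420 − 10158 = 17262;  35193 − 17262 = 17931;  29460 − 17931 = 11529

11529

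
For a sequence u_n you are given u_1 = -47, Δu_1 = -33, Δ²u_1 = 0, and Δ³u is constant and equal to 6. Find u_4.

-140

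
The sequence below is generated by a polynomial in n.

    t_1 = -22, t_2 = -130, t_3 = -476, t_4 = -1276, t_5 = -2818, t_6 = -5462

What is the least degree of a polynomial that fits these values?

Δ: -108, -346, -800, -1542, -2644
Δ²: -238, -454, -742, -1102
Δ³: -216, -288, -360
Δ⁴: -72, -72
The fourth differences are constant, so the polynomial has degree 4.

4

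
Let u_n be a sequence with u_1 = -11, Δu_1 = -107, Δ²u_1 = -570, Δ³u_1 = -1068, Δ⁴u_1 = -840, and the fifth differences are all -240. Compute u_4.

Build the table forward from the leading diagonal:
Fifth differences: -240, -240, -240, -240
Fourth differences: -840, -1080, -1320, -1560
Third differences: -1068, -1908, -2988, -4308
Second differences: -570, -1638, -3546, -6534
First differences: -107, -677, -2315, -5861
u: -11, -118, -795, -3110

-3110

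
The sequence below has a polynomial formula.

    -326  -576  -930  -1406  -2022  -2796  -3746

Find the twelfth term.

-11766

D1: -250 , -354 , -476 , -616 , -774 , -950
D2: -104 , -122 , -140 , -158 , -176
D3: -18 , -18 , -18 , -18
Constant third difference = -18, so extend:
-176 − 18 = -194;  -950 − 194 = -1144;  -3746 − 1144 = -4890
-194 − 18 = -212;  -1144 − 212 = -1356;  -4890 − 1356 = -6246
-212 − 18 = -230;  -1356 − 230 = -1586;  -6246 − 1586 = -7832
-230 − 18 = -248;  -1586 − 248 = -1834;  -7832 − 1834 = -9666
-248 − 18 = -266;  -1834 − 266 = -2100;  -9666 − 2100 = -11766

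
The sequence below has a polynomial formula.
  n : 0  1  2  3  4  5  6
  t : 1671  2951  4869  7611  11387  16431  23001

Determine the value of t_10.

70541

First differences: 1280  1918  2742  3776  5044  6570
Second differences: 638  824  1034  1268  1526
Third differences: 186  210  234  258
Fourth differences: 24  24  24
Fourth differences constant at 24.
258 + 24 = 282;  1526 + 282 = 1808;  6570 + 1808 = 8378;  23001 + 8378 = 31379
282 + 24 = 306;  1808 + 306 = 2114;  8378 + 2114 = 10492;  31379 + 10492 = 41871
306 + 24 = 330;  2114 + 330 = 2444;  10492 + 2444 = 12936;  41871 + 12936 = 54807
330 + 24 = 354;  2444 + 354 = 2798;  12936 + 2798 = 15734;  54807 + 15734 = 70541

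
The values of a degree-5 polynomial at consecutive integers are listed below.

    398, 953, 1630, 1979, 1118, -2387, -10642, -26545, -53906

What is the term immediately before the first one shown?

D1: 555  677  349  -861  -3505  -8255  -15903  -27361
D2: 122  -328  -1210  -2644  -4750  -7648  -11458
D3: -450  -882  -1434  -2106  -2898  -3810
D4: -432  -552  -672  -792  -912
D5: -120  -120  -120  -120
The fifth differences are constant at -120.
Work back: -432 + 120 = -312;  -450 + 312 = -138;  122 + 138 = 260;  555 − 260 = 295;  398 − 295 = 103

103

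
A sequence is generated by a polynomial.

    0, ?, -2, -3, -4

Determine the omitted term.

-1

Using the last 3 terms:
First differences: -1  -1
Constant first difference = -1.
Extend backward: -2 + 1 = -1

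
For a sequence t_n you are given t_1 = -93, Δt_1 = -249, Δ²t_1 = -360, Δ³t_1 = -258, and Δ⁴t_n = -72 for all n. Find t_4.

Build the table forward from the leading diagonal:
Δ⁴: -72, -72, -72, -72
Δ³: -258, -330, -402, -474
Δ²: -360, -618, -948, -1350
Δ: -249, -609, -1227, -2175
t: -93, -342, -951, -2178

-2178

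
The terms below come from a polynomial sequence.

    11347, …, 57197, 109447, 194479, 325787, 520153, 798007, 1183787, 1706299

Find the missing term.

27163

Using the last 8 terms:
52250  85032  131308  194366  277854  385780  522512
32782  46276  63058  83488  107926  136732
13494  16782  20430  24438  28806
3288  3648  4008  4368
360  360  360
Constant fifth difference = 360.
Extend backward: 3288 − 360 = 2928;  13494 − 2928 = 10566;  32782 − 10566 = 22216;  52250 − 22216 = 30034;  57197 − 30034 = 27163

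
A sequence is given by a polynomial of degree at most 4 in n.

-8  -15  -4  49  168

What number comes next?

377

-7, 11, 53, 119
18, 42, 66
24, 24
The third differences are constant (24).
66 + 24 = 90;  119 + 90 = 209;  168 + 209 = 377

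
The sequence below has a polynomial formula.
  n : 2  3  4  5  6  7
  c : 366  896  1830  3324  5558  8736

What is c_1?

530  934  1494  2234  3178
404  560  740  944
156  180  204
24  24
The fourth differences are constant at 24.
Work back: 156 − 24 = 132;  404 − 132 = 272;  530 − 272 = 258;  366 − 258 = 108

108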